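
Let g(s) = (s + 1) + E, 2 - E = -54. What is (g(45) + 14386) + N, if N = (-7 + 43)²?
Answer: 15784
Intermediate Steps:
E = 56 (E = 2 - 1*(-54) = 2 + 54 = 56)
N = 1296 (N = 36² = 1296)
g(s) = 57 + s (g(s) = (s + 1) + 56 = (1 + s) + 56 = 57 + s)
(g(45) + 14386) + N = ((57 + 45) + 14386) + 1296 = (102 + 14386) + 1296 = 14488 + 1296 = 15784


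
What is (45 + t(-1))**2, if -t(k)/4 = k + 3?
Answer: 1369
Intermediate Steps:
t(k) = -12 - 4*k (t(k) = -4*(k + 3) = -4*(3 + k) = -12 - 4*k)
(45 + t(-1))**2 = (45 + (-12 - 4*(-1)))**2 = (45 + (-12 + 4))**2 = (45 - 8)**2 = 37**2 = 1369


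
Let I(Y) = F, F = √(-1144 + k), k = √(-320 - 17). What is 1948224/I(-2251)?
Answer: 1948224/√(-1144 + I*√337) ≈ 462.08 - 57595.0*I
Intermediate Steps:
k = I*√337 (k = √(-337) = I*√337 ≈ 18.358*I)
F = √(-1144 + I*√337) ≈ 0.2714 + 33.824*I
I(Y) = √(-1144 + I*√337)
1948224/I(-2251) = 1948224/(√(-1144 + I*√337)) = 1948224/√(-1144 + I*√337)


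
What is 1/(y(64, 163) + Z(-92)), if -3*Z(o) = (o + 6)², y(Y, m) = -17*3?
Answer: -3/7549 ≈ -0.00039740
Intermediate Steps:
y(Y, m) = -51
Z(o) = -(6 + o)²/3 (Z(o) = -(o + 6)²/3 = -(6 + o)²/3)
1/(y(64, 163) + Z(-92)) = 1/(-51 - (6 - 92)²/3) = 1/(-51 - ⅓*(-86)²) = 1/(-51 - ⅓*7396) = 1/(-51 - 7396/3) = 1/(-7549/3) = -3/7549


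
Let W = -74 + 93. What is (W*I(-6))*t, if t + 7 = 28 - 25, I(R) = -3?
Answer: 228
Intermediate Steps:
t = -4 (t = -7 + (28 - 25) = -7 + 3 = -4)
W = 19
(W*I(-6))*t = (19*(-3))*(-4) = -57*(-4) = 228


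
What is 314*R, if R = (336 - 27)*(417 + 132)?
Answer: 53267274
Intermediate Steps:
R = 169641 (R = 309*549 = 169641)
314*R = 314*169641 = 53267274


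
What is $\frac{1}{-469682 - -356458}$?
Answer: $- \frac{1}{113224} \approx -8.8321 \cdot 10^{-6}$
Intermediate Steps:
$\frac{1}{-469682 - -356458} = \frac{1}{-469682 + \left(-29582 + 386040\right)} = \frac{1}{-469682 + 356458} = \frac{1}{-113224} = - \frac{1}{113224}$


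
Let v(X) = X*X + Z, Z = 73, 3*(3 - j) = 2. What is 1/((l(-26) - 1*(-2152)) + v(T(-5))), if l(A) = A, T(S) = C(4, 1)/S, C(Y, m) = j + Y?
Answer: 225/495136 ≈ 0.00045442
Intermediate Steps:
j = 7/3 (j = 3 - 1/3*2 = 3 - 2/3 = 7/3 ≈ 2.3333)
C(Y, m) = 7/3 + Y
T(S) = 19/(3*S) (T(S) = (7/3 + 4)/S = 19/(3*S))
v(X) = 73 + X**2 (v(X) = X*X + 73 = X**2 + 73 = 73 + X**2)
1/((l(-26) - 1*(-2152)) + v(T(-5))) = 1/((-26 - 1*(-2152)) + (73 + ((19/3)/(-5))**2)) = 1/((-26 + 2152) + (73 + ((19/3)*(-1/5))**2)) = 1/(2126 + (73 + (-19/15)**2)) = 1/(2126 + (73 + 361/225)) = 1/(2126 + 16786/225) = 1/(495136/225) = 225/495136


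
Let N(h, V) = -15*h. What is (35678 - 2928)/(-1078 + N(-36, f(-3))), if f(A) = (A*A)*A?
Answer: -16375/269 ≈ -60.874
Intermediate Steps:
f(A) = A³ (f(A) = A²*A = A³)
(35678 - 2928)/(-1078 + N(-36, f(-3))) = (35678 - 2928)/(-1078 - 15*(-36)) = 32750/(-1078 + 540) = 32750/(-538) = 32750*(-1/538) = -16375/269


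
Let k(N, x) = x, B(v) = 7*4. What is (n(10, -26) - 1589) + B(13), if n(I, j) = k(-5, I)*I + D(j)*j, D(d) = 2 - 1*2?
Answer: -1461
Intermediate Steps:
D(d) = 0 (D(d) = 2 - 2 = 0)
B(v) = 28
n(I, j) = I² (n(I, j) = I*I + 0*j = I² + 0 = I²)
(n(10, -26) - 1589) + B(13) = (10² - 1589) + 28 = (100 - 1589) + 28 = -1489 + 28 = -1461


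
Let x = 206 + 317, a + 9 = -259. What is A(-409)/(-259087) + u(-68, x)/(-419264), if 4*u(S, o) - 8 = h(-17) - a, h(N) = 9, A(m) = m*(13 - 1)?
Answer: 8157151053/434503407872 ≈ 0.018773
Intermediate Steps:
a = -268 (a = -9 - 259 = -268)
A(m) = 12*m (A(m) = m*12 = 12*m)
x = 523
u(S, o) = 285/4 (u(S, o) = 2 + (9 - 1*(-268))/4 = 2 + (9 + 268)/4 = 2 + (1/4)*277 = 2 + 277/4 = 285/4)
A(-409)/(-259087) + u(-68, x)/(-419264) = (12*(-409))/(-259087) + (285/4)/(-419264) = -4908*(-1/259087) + (285/4)*(-1/419264) = 4908/259087 - 285/1677056 = 8157151053/434503407872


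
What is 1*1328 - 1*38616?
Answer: -37288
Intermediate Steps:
1*1328 - 1*38616 = 1328 - 38616 = -37288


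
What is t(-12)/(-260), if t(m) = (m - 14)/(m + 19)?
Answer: 1/70 ≈ 0.014286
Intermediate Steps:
t(m) = (-14 + m)/(19 + m)
t(-12)/(-260) = ((-14 - 12)/(19 - 12))/(-260) = (-26/7)*(-1/260) = ((⅐)*(-26))*(-1/260) = -26/7*(-1/260) = 1/70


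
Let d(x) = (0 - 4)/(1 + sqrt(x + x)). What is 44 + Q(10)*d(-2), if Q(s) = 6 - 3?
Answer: 208/5 + 24*I/5 ≈ 41.6 + 4.8*I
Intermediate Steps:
Q(s) = 3
d(x) = -4/(1 + sqrt(2)*sqrt(x)) (d(x) = -4/(1 + sqrt(2*x)) = -4/(1 + sqrt(2)*sqrt(x)))
44 + Q(10)*d(-2) = 44 + 3*(-4/(1 + sqrt(2)*sqrt(-2))) = 44 + 3*(-4/(1 + sqrt(2)*(I*sqrt(2)))) = 44 + 3*(-4*(1 - 2*I)/5) = 44 - 12*(1 - 2*I)/5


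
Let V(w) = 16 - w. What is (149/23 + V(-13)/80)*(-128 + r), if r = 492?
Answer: 1145417/460 ≈ 2490.0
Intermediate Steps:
(149/23 + V(-13)/80)*(-128 + r) = (149/23 + (16 - 1*(-13))/80)*(-128 + 492) = (149*(1/23) + (16 + 13)*(1/80))*364 = (149/23 + 29*(1/80))*364 = (149/23 + 29/80)*364 = (12587/1840)*364 = 1145417/460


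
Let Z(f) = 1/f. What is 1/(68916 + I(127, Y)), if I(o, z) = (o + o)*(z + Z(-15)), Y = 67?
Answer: 15/1288756 ≈ 1.1639e-5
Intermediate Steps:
I(o, z) = 2*o*(-1/15 + z) (I(o, z) = (o + o)*(z + 1/(-15)) = (2*o)*(z - 1/15) = (2*o)*(-1/15 + z) = 2*o*(-1/15 + z))
1/(68916 + I(127, Y)) = 1/(68916 + (2/15)*127*(-1 + 15*67)) = 1/(68916 + (2/15)*127*(-1 + 1005)) = 1/(68916 + (2/15)*127*1004) = 1/(68916 + 255016/15) = 1/(1288756/15) = 15/1288756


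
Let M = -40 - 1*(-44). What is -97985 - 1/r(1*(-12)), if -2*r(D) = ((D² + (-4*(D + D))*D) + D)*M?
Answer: -199889401/2040 ≈ -97985.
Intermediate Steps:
M = 4 (M = -40 + 44 = 4)
r(D) = -2*D + 14*D² (r(D) = -((D² + (-4*(D + D))*D) + D)*4/2 = -((D² + (-8*D)*D) + D)*4/2 = -((D² - 8*D²) + D)*4/2 = -(-7*D² + D)*4/2 = -(D - 7*D²)*4/2 = -(-28*D² + 4*D)/2 = -2*D + 14*D²)
-97985 - 1/r(1*(-12)) = -97985 - 1/(2*(1*(-12))*(-1 + 7*(1*(-12)))) = -97985 - 1/(2*(-12)*(-1 + 7*(-12))) = -97985 - 1/(2*(-12)*(-1 - 84)) = -97985 - 1/(2*(-12)*(-85)) = -97985 - 1/2040 = -199889401/2040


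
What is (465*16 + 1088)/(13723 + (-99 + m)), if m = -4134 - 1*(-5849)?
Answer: 8528/15339 ≈ 0.55597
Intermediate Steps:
m = 1715 (m = -4134 + 5849 = 1715)
(465*16 + 1088)/(13723 + (-99 + m)) = (465*16 + 1088)/(13723 + (-99 + 1715)) = (7440 + 1088)/(13723 + 1616) = 8528/15339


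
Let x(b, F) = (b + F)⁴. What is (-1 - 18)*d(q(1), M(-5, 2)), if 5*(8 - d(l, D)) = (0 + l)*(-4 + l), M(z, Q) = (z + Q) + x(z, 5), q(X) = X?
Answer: -817/5 ≈ -163.40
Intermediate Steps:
x(b, F) = (F + b)⁴
M(z, Q) = Q + z + (5 + z)⁴ (M(z, Q) = (z + Q) + (5 + z)⁴ = (Q + z) + (5 + z)⁴ = Q + z + (5 + z)⁴)
d(l, D) = 8 - l*(-4 + l)/5 (d(l, D) = 8 - (0 + l)*(-4 + l)/5 = 8 - l*(-4 + l)/5)
(-1 - 18)*d(q(1), M(-5, 2)) = (-1 - 18)*(8 - ⅕*1² + (⅘)*1) = -19*(8 - ⅕*1 + ⅘) = -19*(8 - ⅕ + ⅘) = -19*43/5 = -817/5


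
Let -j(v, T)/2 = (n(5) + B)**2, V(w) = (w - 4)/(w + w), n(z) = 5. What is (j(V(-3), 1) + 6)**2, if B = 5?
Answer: 37636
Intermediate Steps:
V(w) = (-4 + w)/(2*w) (V(w) = (-4 + w)/((2*w)) = (-4 + w)*(1/(2*w)) = (-4 + w)/(2*w))
j(v, T) = -200 (j(v, T) = -2*(5 + 5)**2 = -2*10**2 = -2*100 = -200)
(j(V(-3), 1) + 6)**2 = (-200 + 6)**2 = (-194)**2 = 37636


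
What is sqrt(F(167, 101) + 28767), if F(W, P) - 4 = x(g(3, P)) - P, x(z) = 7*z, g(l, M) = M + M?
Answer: 2*sqrt(7521) ≈ 173.45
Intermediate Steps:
g(l, M) = 2*M
F(W, P) = 4 + 13*P (F(W, P) = 4 + (7*(2*P) - P) = 4 + (14*P - P) = 4 + 13*P)
sqrt(F(167, 101) + 28767) = sqrt((4 + 13*101) + 28767) = sqrt((4 + 1313) + 28767) = sqrt(1317 + 28767) = sqrt(30084) = 2*sqrt(7521)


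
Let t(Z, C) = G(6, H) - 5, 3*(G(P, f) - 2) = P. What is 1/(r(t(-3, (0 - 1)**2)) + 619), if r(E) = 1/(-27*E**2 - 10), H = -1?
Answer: 37/22902 ≈ 0.0016156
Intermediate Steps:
G(P, f) = 2 + P/3
t(Z, C) = -1 (t(Z, C) = (2 + (1/3)*6) - 5 = (2 + 2) - 5 = 4 - 5 = -1)
r(E) = 1/(-10 - 27*E**2)
1/(r(t(-3, (0 - 1)**2)) + 619) = 1/(-1/(10 + 27*(-1)**2) + 619) = 1/(-1/(10 + 27*1) + 619) = 1/(-1/(10 + 27) + 619) = 1/(-1/37 + 619) = 1/(22902/37) = 37/22902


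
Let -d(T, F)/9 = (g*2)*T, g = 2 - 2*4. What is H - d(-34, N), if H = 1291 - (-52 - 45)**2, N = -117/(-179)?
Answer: -4446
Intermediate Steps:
g = -6 (g = 2 - 8 = -6)
N = 117/179 (N = -117*(-1/179) = 117/179 ≈ 0.65363)
d(T, F) = 108*T (d(T, F) = -9*(-6*2)*T = -(-108)*T = 108*T)
H = -8118 (H = 1291 - 1*(-97)**2 = 1291 - 1*9409 = 1291 - 9409 = -8118)
H - d(-34, N) = -8118 - 108*(-34) = -8118 - 1*(-3672) = -8118 + 3672 = -4446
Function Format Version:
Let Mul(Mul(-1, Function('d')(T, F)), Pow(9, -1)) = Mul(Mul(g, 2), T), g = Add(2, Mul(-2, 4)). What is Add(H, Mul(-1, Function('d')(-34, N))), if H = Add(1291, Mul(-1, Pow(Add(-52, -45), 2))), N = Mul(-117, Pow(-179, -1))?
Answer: -4446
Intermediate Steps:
g = -6 (g = Add(2, -8) = -6)
N = Rational(117, 179) (N = Mul(-117, Rational(-1, 179)) = Rational(117, 179) ≈ 0.65363)
Function('d')(T, F) = Mul(108, T) (Function('d')(T, F) = Mul(-9, Mul(Mul(-6, 2), T)) = Mul(-9, Mul(-12, T)) = Mul(108, T))
H = -8118 (H = Add(1291, Mul(-1, Pow(-97, 2))) = Add(1291, Mul(-1, 9409)) = Add(1291, -9409) = -8118)
Add(H, Mul(-1, Function('d')(-34, N))) = Add(-8118, Mul(-1, Mul(108, -34))) = Add(-8118, Mul(-1, -3672)) = Add(-8118, 3672) = -4446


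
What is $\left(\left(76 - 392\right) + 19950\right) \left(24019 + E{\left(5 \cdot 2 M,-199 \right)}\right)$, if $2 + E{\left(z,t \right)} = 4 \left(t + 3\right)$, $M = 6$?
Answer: $456156722$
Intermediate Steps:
$E{\left(z,t \right)} = 10 + 4 t$ ($E{\left(z,t \right)} = -2 + 4 \left(t + 3\right) = -2 + 4 \left(3 + t\right) = -2 + \left(12 + 4 t\right) = 10 + 4 t$)
$\left(\left(76 - 392\right) + 19950\right) \left(24019 + E{\left(5 \cdot 2 M,-199 \right)}\right) = \left(\left(76 - 392\right) + 19950\right) \left(24019 + \left(10 + 4 \left(-199\right)\right)\right) = \left(\left(76 - 392\right) + 19950\right) \left(24019 + \left(10 - 796\right)\right) = \left(-316 + 19950\right) \left(24019 - 786\right) = 19634 \cdot 23233 = 456156722$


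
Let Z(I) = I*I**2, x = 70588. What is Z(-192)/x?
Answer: -1769472/17647 ≈ -100.27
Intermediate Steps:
Z(I) = I**3
Z(-192)/x = (-192)**3/70588 = -7077888*1/70588 = -1769472/17647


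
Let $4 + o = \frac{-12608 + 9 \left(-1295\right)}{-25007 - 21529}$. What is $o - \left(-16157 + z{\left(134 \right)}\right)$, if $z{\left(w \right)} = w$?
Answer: $\frac{745484447}{46536} \approx 16020.0$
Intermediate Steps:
$o = - \frac{161881}{46536}$ ($o = -4 + \frac{-12608 + 9 \left(-1295\right)}{-25007 - 21529} = -4 + \frac{-12608 - 11655}{-46536} = -4 - - \frac{24263}{46536} = -4 + \frac{24263}{46536} = - \frac{161881}{46536} \approx -3.4786$)
$o - \left(-16157 + z{\left(134 \right)}\right) = - \frac{161881}{46536} - \left(-16157 + 134\right) = - \frac{161881}{46536} - -16023 = - \frac{161881}{46536} + 16023 = \frac{745484447}{46536}$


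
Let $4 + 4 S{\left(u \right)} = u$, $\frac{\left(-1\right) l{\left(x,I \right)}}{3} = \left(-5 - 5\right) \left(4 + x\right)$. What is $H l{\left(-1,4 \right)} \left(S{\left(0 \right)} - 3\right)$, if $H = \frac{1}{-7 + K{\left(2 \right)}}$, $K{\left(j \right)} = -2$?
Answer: $40$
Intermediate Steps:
$l{\left(x,I \right)} = 120 + 30 x$ ($l{\left(x,I \right)} = - 3 \left(-5 - 5\right) \left(4 + x\right) = - 3 \left(- 10 \left(4 + x\right)\right) = - 3 \left(-40 - 10 x\right) = 120 + 30 x$)
$S{\left(u \right)} = -1 + \frac{u}{4}$
$H = - \frac{1}{9}$ ($H = \frac{1}{-7 - 2} = \frac{1}{-9} = - \frac{1}{9} \approx -0.11111$)
$H l{\left(-1,4 \right)} \left(S{\left(0 \right)} - 3\right) = - \frac{120 + 30 \left(-1\right)}{9} \left(\left(-1 + \frac{1}{4} \cdot 0\right) - 3\right) = - \frac{120 - 30}{9} \left(\left(-1 + 0\right) - 3\right) = \left(- \frac{1}{9}\right) 90 \left(-1 - 3\right) = \left(-10\right) \left(-4\right) = 40$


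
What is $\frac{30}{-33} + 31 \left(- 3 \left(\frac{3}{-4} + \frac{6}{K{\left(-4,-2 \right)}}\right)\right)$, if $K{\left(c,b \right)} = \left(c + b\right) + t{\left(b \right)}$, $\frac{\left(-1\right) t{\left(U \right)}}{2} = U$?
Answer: $\frac{15305}{44} \approx 347.84$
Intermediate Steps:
$t{\left(U \right)} = - 2 U$
$K{\left(c,b \right)} = c - b$ ($K{\left(c,b \right)} = \left(c + b\right) - 2 b = \left(b + c\right) - 2 b = c - b$)
$\frac{30}{-33} + 31 \left(- 3 \left(\frac{3}{-4} + \frac{6}{K{\left(-4,-2 \right)}}\right)\right) = \frac{30}{-33} + 31 \left(- 3 \left(\frac{3}{-4} + \frac{6}{-4 - -2}\right)\right) = 30 \left(- \frac{1}{33}\right) + 31 \left(- 3 \left(3 \left(- \frac{1}{4}\right) + \frac{6}{-4 + 2}\right)\right) = - \frac{10}{11} + 31 \left(- 3 \left(- \frac{3}{4} + \frac{6}{-2}\right)\right) = - \frac{10}{11} + 31 \left(- 3 \left(- \frac{3}{4} + 6 \left(- \frac{1}{2}\right)\right)\right) = - \frac{10}{11} + 31 \left(- 3 \left(- \frac{3}{4} - 3\right)\right) = - \frac{10}{11} + 31 \left(\left(-3\right) \left(- \frac{15}{4}\right)\right) = - \frac{10}{11} + 31 \cdot \frac{45}{4} = - \frac{10}{11} + \frac{1395}{4} = \frac{15305}{44}$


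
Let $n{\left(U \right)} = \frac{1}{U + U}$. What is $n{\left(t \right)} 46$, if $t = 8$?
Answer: $\frac{23}{8} \approx 2.875$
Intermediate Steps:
$n{\left(U \right)} = \frac{1}{2 U}$
$n{\left(t \right)} 46 = \frac{1}{2 \cdot 8} \cdot 46 = \frac{1}{2} \cdot \frac{1}{8} \cdot 46 = \frac{1}{16} \cdot 46 = \frac{23}{8}$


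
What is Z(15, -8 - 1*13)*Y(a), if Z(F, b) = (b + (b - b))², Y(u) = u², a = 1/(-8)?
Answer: 441/64 ≈ 6.8906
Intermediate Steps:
a = -⅛ ≈ -0.12500
Z(F, b) = b² (Z(F, b) = (b + 0)² = b²)
Z(15, -8 - 1*13)*Y(a) = (-8 - 1*13)²*(-⅛)² = (-8 - 13)²*(1/64) = (-21)²*(1/64) = 441*(1/64) = 441/64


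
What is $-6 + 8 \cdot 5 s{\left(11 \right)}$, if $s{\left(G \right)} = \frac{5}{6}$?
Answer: $\frac{82}{3} \approx 27.333$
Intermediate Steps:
$s{\left(G \right)} = \frac{5}{6}$ ($s{\left(G \right)} = 5 \cdot \frac{1}{6} = \frac{5}{6}$)
$-6 + 8 \cdot 5 s{\left(11 \right)} = -6 + 8 \cdot 5 \cdot \frac{5}{6} = -6 + 40 \cdot \frac{5}{6} = -6 + \frac{100}{3} = \frac{82}{3}$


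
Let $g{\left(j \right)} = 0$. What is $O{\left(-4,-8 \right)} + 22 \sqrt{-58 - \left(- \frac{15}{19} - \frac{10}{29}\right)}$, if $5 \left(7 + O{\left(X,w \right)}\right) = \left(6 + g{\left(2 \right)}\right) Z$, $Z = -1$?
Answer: $- \frac{41}{5} + \frac{22 i \sqrt{17264483}}{551} \approx -8.2 + 165.9 i$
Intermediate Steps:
$O{\left(X,w \right)} = - \frac{41}{5}$ ($O{\left(X,w \right)} = -7 + \frac{\left(6 + 0\right) \left(-1\right)}{5} = -7 + \frac{6 \left(-1\right)}{5} = -7 + \frac{1}{5} \left(-6\right) = -7 - \frac{6}{5} = - \frac{41}{5}$)
$O{\left(-4,-8 \right)} + 22 \sqrt{-58 - \left(- \frac{15}{19} - \frac{10}{29}\right)} = - \frac{41}{5} + 22 \sqrt{-58 - \left(- \frac{15}{19} - \frac{10}{29}\right)} = - \frac{41}{5} + 22 \sqrt{-58 - - \frac{625}{551}} = - \frac{41}{5} + 22 \sqrt{-58 + \left(\frac{10}{29} + \frac{15}{19}\right)} = - \frac{41}{5} + 22 \sqrt{-58 + \frac{625}{551}} = - \frac{41}{5} + 22 \sqrt{- \frac{31333}{551}} = - \frac{41}{5} + 22 \frac{i \sqrt{17264483}}{551} = - \frac{41}{5} + \frac{22 i \sqrt{17264483}}{551}$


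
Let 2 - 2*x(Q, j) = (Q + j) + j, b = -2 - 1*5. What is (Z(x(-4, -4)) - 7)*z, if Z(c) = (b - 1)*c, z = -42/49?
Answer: 54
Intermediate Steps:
b = -7 (b = -2 - 5 = -7)
z = -6/7 (z = -42*1/49 = -6/7 ≈ -0.85714)
x(Q, j) = 1 - j - Q/2 (x(Q, j) = 1 - ((Q + j) + j)/2 = 1 - (Q + 2*j)/2 = 1 + (-j - Q/2) = 1 - j - Q/2)
Z(c) = -8*c (Z(c) = (-7 - 1)*c = -8*c)
(Z(x(-4, -4)) - 7)*z = (-8*(1 - 1*(-4) - ½*(-4)) - 7)*(-6/7) = (-8*(1 + 4 + 2) - 7)*(-6/7) = (-8*7 - 7)*(-6/7) = (-56 - 7)*(-6/7) = -63*(-6/7) = 54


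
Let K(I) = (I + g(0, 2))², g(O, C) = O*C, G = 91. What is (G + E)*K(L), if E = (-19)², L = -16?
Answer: 115712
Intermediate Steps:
E = 361
g(O, C) = C*O
K(I) = I² (K(I) = (I + 2*0)² = (I + 0)² = I²)
(G + E)*K(L) = (91 + 361)*(-16)² = 452*256 = 115712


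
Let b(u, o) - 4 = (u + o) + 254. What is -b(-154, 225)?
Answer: -329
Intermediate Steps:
b(u, o) = 258 + o + u (b(u, o) = 4 + ((u + o) + 254) = 4 + ((o + u) + 254) = 4 + (254 + o + u) = 258 + o + u)
-b(-154, 225) = -(258 + 225 - 154) = -1*329 = -329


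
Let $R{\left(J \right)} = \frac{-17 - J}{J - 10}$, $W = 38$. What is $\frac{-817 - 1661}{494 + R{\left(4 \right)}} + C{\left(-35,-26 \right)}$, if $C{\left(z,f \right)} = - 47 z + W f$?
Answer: $\frac{648759}{995} \approx 652.02$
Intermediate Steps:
$R{\left(J \right)} = \frac{-17 - J}{-10 + J}$
$C{\left(z,f \right)} = - 47 z + 38 f$
$\frac{-817 - 1661}{494 + R{\left(4 \right)}} + C{\left(-35,-26 \right)} = \frac{-817 - 1661}{494 + \frac{-17 - 4}{-10 + 4}} + \left(\left(-47\right) \left(-35\right) + 38 \left(-26\right)\right) = - \frac{2478}{494 + \frac{-17 - 4}{-6}} + \left(1645 - 988\right) = - \frac{2478}{494 - - \frac{7}{2}} + 657 = - \frac{2478}{494 + \frac{7}{2}} + 657 = - \frac{2478}{\frac{995}{2}} + 657 = \left(-2478\right) \frac{2}{995} + 657 = - \frac{4956}{995} + 657 = \frac{648759}{995}$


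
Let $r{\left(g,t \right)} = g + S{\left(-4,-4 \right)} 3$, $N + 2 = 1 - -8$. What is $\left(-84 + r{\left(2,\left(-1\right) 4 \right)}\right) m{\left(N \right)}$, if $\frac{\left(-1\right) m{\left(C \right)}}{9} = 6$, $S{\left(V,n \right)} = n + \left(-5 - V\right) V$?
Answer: $4428$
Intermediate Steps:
$N = 7$ ($N = -2 + \left(1 - -8\right) = -2 + \left(1 + 8\right) = -2 + 9 = 7$)
$S{\left(V,n \right)} = n + V \left(-5 - V\right)$
$m{\left(C \right)} = -54$ ($m{\left(C \right)} = \left(-9\right) 6 = -54$)
$r{\left(g,t \right)} = g$ ($r{\left(g,t \right)} = g + \left(-4 - \left(-4\right)^{2} - -20\right) 3 = g + \left(-4 - 16 + 20\right) 3 = g + 0 \cdot 3 = g + 0 = g$)
$\left(-84 + r{\left(2,\left(-1\right) 4 \right)}\right) m{\left(N \right)} = \left(-84 + 2\right) \left(-54\right) = \left(-82\right) \left(-54\right) = 4428$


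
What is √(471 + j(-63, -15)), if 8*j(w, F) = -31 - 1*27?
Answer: √1855/2 ≈ 21.535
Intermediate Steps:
j(w, F) = -29/4 (j(w, F) = (-31 - 1*27)/8 = (-31 - 27)/8 = (⅛)*(-58) = -29/4)
√(471 + j(-63, -15)) = √(471 - 29/4) = √(1855/4) = √1855/2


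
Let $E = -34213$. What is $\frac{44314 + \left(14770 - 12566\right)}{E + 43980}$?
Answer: $\frac{46518}{9767} \approx 4.7628$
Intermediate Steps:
$\frac{44314 + \left(14770 - 12566\right)}{E + 43980} = \frac{44314 + \left(14770 - 12566\right)}{-34213 + 43980} = \frac{44314 + \left(14770 - 12566\right)}{9767} = \left(44314 + 2204\right) \frac{1}{9767} = 46518 \cdot \frac{1}{9767} = \frac{46518}{9767}$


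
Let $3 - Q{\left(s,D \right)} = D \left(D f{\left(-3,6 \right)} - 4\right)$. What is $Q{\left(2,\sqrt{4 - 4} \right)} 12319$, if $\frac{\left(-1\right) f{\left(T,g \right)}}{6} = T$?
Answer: $36957$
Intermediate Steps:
$f{\left(T,g \right)} = - 6 T$
$Q{\left(s,D \right)} = 3 - D \left(-4 + 18 D\right)$ ($Q{\left(s,D \right)} = 3 - D \left(D \left(\left(-6\right) \left(-3\right)\right) - 4\right) = 3 - D \left(D 18 - 4\right) = 3 - D \left(18 D - 4\right) = 3 - D \left(-4 + 18 D\right)$)
$Q{\left(2,\sqrt{4 - 4} \right)} 12319 = \left(3 - 18 \left(\sqrt{4 - 4}\right)^{2} + 4 \sqrt{4 - 4}\right) 12319 = \left(3 - 18 \left(\sqrt{0}\right)^{2} + 4 \sqrt{0}\right) 12319 = \left(3 - 18 \cdot 0^{2} + 4 \cdot 0\right) 12319 = \left(3 - 0 + 0\right) 12319 = \left(3 + 0 + 0\right) 12319 = 3 \cdot 12319 = 36957$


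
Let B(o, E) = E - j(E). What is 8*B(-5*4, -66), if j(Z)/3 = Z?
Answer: 1056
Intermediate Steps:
j(Z) = 3*Z
B(o, E) = -2*E (B(o, E) = E - 3*E = -2*E)
8*B(-5*4, -66) = 8*(-2*(-66)) = 8*132 = 1056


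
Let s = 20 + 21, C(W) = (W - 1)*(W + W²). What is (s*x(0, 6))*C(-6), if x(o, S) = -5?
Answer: 43050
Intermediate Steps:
C(W) = (-1 + W)*(W + W²)
s = 41
(s*x(0, 6))*C(-6) = (41*(-5))*((-6)³ - 1*(-6)) = -205*(-216 + 6) = -205*(-210) = 43050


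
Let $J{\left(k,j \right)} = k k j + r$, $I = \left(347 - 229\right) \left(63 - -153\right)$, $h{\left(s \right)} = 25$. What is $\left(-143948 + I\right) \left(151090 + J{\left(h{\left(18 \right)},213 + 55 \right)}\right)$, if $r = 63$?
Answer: $-37747634380$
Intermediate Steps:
$I = 25488$ ($I = 118 \left(63 + 153\right) = 118 \cdot 216 = 25488$)
$J{\left(k,j \right)} = 63 + j k^{2}$ ($J{\left(k,j \right)} = k k j + 63 = k^{2} j + 63 = j k^{2} + 63 = 63 + j k^{2}$)
$\left(-143948 + I\right) \left(151090 + J{\left(h{\left(18 \right)},213 + 55 \right)}\right) = \left(-143948 + 25488\right) \left(151090 + \left(63 + \left(213 + 55\right) 25^{2}\right)\right) = - 118460 \left(151090 + \left(63 + 268 \cdot 625\right)\right) = - 118460 \left(151090 + \left(63 + 167500\right)\right) = - 118460 \left(151090 + 167563\right) = \left(-118460\right) 318653 = -37747634380$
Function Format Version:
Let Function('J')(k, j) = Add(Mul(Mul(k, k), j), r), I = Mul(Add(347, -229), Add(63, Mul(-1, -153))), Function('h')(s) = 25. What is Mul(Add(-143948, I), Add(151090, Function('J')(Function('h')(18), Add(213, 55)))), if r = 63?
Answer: -37747634380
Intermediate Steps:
I = 25488 (I = Mul(118, Add(63, 153)) = Mul(118, 216) = 25488)
Function('J')(k, j) = Add(63, Mul(j, Pow(k, 2))) (Function('J')(k, j) = Add(Mul(Mul(k, k), j), 63) = Add(Mul(Pow(k, 2), j), 63) = Add(Mul(j, Pow(k, 2)), 63) = Add(63, Mul(j, Pow(k, 2))))
Mul(Add(-143948, I), Add(151090, Function('J')(Function('h')(18), Add(213, 55)))) = Mul(Add(-143948, 25488), Add(151090, Add(63, Mul(Add(213, 55), Pow(25, 2))))) = Mul(-118460, Add(151090, Add(63, Mul(268, 625)))) = Mul(-118460, Add(151090, Add(63, 167500))) = Mul(-118460, Add(151090, 167563)) = Mul(-118460, 318653) = -37747634380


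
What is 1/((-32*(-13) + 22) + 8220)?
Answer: 1/8658 ≈ 0.00011550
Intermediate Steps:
1/((-32*(-13) + 22) + 8220) = 1/((416 + 22) + 8220) = 1/(438 + 8220) = 1/8658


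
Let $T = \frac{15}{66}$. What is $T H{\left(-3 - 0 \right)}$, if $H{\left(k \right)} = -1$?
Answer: $- \frac{5}{22} \approx -0.22727$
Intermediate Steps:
$T = \frac{5}{22}$ ($T = 15 \cdot \frac{1}{66} = \frac{5}{22} \approx 0.22727$)
$T H{\left(-3 - 0 \right)} = \frac{5}{22} \left(-1\right) = - \frac{5}{22}$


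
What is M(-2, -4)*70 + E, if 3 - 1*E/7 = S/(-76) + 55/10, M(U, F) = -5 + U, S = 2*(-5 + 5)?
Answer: -1015/2 ≈ -507.50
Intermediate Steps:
S = 0 (S = 2*0 = 0)
E = -35/2 (E = 21 - 7*(0/(-76) + 55/10) = 21 - 7*(0*(-1/76) + 55*(⅒)) = 21 - 7*(0 + 11/2) = 21 - 7*11/2 = 21 - 77/2 = -35/2 ≈ -17.500)
M(-2, -4)*70 + E = (-5 - 2)*70 - 35/2 = -7*70 - 35/2 = -490 - 35/2 = -1015/2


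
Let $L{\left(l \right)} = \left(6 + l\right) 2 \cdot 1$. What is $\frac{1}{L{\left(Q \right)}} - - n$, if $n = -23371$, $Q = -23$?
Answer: $- \frac{794615}{34} \approx -23371.0$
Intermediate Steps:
$L{\left(l \right)} = 12 + 2 l$ ($L{\left(l \right)} = \left(12 + 2 l\right) 1 = 12 + 2 l$)
$\frac{1}{L{\left(Q \right)}} - - n = \frac{1}{12 + 2 \left(-23\right)} - \left(-1\right) \left(-23371\right) = \frac{1}{12 - 46} - 23371 = \frac{1}{-34} - 23371 = - \frac{1}{34} - 23371 = - \frac{794615}{34}$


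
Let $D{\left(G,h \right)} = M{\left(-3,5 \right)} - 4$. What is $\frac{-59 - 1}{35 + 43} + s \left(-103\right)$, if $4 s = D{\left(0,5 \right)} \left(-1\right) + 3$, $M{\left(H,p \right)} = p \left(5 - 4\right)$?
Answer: $- \frac{1359}{26} \approx -52.269$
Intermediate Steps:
$M{\left(H,p \right)} = p$ ($M{\left(H,p \right)} = p 1 = p$)
$D{\left(G,h \right)} = 1$ ($D{\left(G,h \right)} = 5 - 4 = 1$)
$s = \frac{1}{2}$ ($s = \frac{1 \left(-1\right) + 3}{4} = \frac{-1 + 3}{4} = \frac{1}{4} \cdot 2 = \frac{1}{2} \approx 0.5$)
$\frac{-59 - 1}{35 + 43} + s \left(-103\right) = \frac{-59 - 1}{35 + 43} + \frac{1}{2} \left(-103\right) = - \frac{60}{78} - \frac{103}{2} = \left(-60\right) \frac{1}{78} - \frac{103}{2} = - \frac{10}{13} - \frac{103}{2} = - \frac{1359}{26}$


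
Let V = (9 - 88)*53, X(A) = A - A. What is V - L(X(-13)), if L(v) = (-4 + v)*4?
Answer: -4171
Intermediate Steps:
X(A) = 0
V = -4187 (V = -79*53 = -4187)
L(v) = -16 + 4*v
V - L(X(-13)) = -4187 - (-16 + 4*0) = -4187 - (-16 + 0) = -4187 - 1*(-16) = -4187 + 16 = -4171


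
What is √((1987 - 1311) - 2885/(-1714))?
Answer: 3*√221210554/1714 ≈ 26.032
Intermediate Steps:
√((1987 - 1311) - 2885/(-1714)) = √(676 - 2885*(-1)/1714) = √(676 - 1*(-2885/1714)) = √(676 + 2885/1714) = √(1161549/1714) = 3*√221210554/1714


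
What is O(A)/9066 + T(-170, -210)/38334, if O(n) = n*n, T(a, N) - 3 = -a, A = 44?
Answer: 4210169/19307558 ≈ 0.21806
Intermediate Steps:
T(a, N) = 3 - a
O(n) = n²
O(A)/9066 + T(-170, -210)/38334 = 44²/9066 + (3 - 1*(-170))/38334 = 1936*(1/9066) + (3 + 170)*(1/38334) = 968/4533 + 173*(1/38334) = 968/4533 + 173/38334 = 4210169/19307558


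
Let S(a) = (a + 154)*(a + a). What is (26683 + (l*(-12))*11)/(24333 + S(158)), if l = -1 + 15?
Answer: 4967/24585 ≈ 0.20203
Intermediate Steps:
l = 14
S(a) = 2*a*(154 + a) (S(a) = (154 + a)*(2*a) = 2*a*(154 + a))
(26683 + (l*(-12))*11)/(24333 + S(158)) = (26683 + (14*(-12))*11)/(24333 + 2*158*(154 + 158)) = (26683 - 168*11)/(24333 + 2*158*312) = (26683 - 1848)/(24333 + 98592) = 24835/122925 = 24835*(1/122925) = 4967/24585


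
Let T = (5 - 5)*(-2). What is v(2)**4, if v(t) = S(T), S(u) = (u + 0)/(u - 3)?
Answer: 0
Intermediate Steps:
T = 0 (T = 0*(-2) = 0)
S(u) = u/(-3 + u)
v(t) = 0 (v(t) = 0/(-3 + 0) = 0/(-3) = 0*(-1/3) = 0)
v(2)**4 = 0**4 = 0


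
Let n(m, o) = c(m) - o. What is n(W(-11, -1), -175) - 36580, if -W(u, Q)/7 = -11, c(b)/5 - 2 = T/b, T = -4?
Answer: -2802435/77 ≈ -36395.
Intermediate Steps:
c(b) = 10 - 20/b (c(b) = 10 + 5*(-4/b) = 10 - 20/b)
W(u, Q) = 77 (W(u, Q) = -7*(-11) = 77)
n(m, o) = 10 - o - 20/m (n(m, o) = (10 - 20/m) - o = 10 - o - 20/m)
n(W(-11, -1), -175) - 36580 = (10 - 1*(-175) - 20/77) - 36580 = (10 + 175 - 20*1/77) - 36580 = (10 + 175 - 20/77) - 36580 = 14225/77 - 36580 = -2802435/77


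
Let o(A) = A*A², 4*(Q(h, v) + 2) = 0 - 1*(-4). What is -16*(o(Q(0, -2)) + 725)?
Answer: -11584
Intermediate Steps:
Q(h, v) = -1 (Q(h, v) = -2 + (0 - 1*(-4))/4 = -2 + (0 + 4)/4 = -2 + (¼)*4 = -2 + 1 = -1)
o(A) = A³
-16*(o(Q(0, -2)) + 725) = -16*((-1)³ + 725) = -16*(-1 + 725) = -16*724 = -11584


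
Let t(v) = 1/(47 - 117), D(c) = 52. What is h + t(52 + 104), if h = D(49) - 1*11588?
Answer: -807521/70 ≈ -11536.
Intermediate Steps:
h = -11536 (h = 52 - 1*11588 = 52 - 11588 = -11536)
t(v) = -1/70 (t(v) = 1/(-70) = -1/70)
h + t(52 + 104) = -11536 - 1/70 = -807521/70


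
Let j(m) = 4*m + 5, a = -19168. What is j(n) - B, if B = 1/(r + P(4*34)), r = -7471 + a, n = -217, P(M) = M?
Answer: -22872088/26503 ≈ -863.00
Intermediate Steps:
j(m) = 5 + 4*m
r = -26639 (r = -7471 - 19168 = -26639)
B = -1/26503 (B = 1/(-26639 + 4*34) = 1/(-26639 + 136) = 1/(-26503) = -1/26503 ≈ -3.7732e-5)
j(n) - B = (5 + 4*(-217)) - 1*(-1/26503) = (5 - 868) + 1/26503 = -863 + 1/26503 = -22872088/26503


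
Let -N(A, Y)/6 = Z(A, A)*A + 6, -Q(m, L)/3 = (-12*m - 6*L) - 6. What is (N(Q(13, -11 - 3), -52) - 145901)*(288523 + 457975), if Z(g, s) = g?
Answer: -354193145554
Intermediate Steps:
Q(m, L) = 18 + 18*L + 36*m (Q(m, L) = -3*((-12*m - 6*L) - 6) = -3*(-6 - 12*m - 6*L) = 18 + 18*L + 36*m)
N(A, Y) = -36 - 6*A² (N(A, Y) = -6*(A*A + 6) = -6*(A² + 6) = -6*(6 + A²) = -36 - 6*A²)
(N(Q(13, -11 - 3), -52) - 145901)*(288523 + 457975) = ((-36 - 6*(18 + 18*(-11 - 3) + 36*13)²) - 145901)*(288523 + 457975) = ((-36 - 6*(18 + 18*(-14) + 468)²) - 145901)*746498 = ((-36 - 6*(18 - 252 + 468)²) - 145901)*746498 = ((-36 - 6*234²) - 145901)*746498 = ((-36 - 6*54756) - 145901)*746498 = ((-36 - 328536) - 145901)*746498 = (-328572 - 145901)*746498 = -474473*746498 = -354193145554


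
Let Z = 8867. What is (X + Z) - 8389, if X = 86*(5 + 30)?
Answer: 3488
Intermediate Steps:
X = 3010 (X = 86*35 = 3010)
(X + Z) - 8389 = (3010 + 8867) - 8389 = 11877 - 8389 = 3488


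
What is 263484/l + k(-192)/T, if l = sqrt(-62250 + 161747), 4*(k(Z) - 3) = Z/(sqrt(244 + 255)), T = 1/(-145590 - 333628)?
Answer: -1437654 + 263484*sqrt(99497)/99497 + 23002464*sqrt(499)/499 ≈ -4.0709e+5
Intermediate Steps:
T = -1/479218 (T = 1/(-479218) = -1/479218 ≈ -2.0867e-6)
k(Z) = 3 + Z*sqrt(499)/1996 (k(Z) = 3 + (Z/(sqrt(244 + 255)))/4 = 3 + (Z/(sqrt(499)))/4 = 3 + (Z*(sqrt(499)/499))/4 = 3 + (Z*sqrt(499)/499)/4 = 3 + Z*sqrt(499)/1996)
l = sqrt(99497) ≈ 315.43
263484/l + k(-192)/T = 263484/(sqrt(99497)) + (3 + (1/1996)*(-192)*sqrt(499))/(-1/479218) = 263484*(sqrt(99497)/99497) + (3 - 48*sqrt(499)/499)*(-479218) = 263484*sqrt(99497)/99497 + (-1437654 + 23002464*sqrt(499)/499) = -1437654 + 263484*sqrt(99497)/99497 + 23002464*sqrt(499)/499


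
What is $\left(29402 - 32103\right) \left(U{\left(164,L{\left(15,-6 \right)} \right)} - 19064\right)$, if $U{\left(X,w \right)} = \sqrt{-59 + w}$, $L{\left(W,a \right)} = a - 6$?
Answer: $51491864 - 2701 i \sqrt{71} \approx 5.1492 \cdot 10^{7} - 22759.0 i$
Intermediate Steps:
$L{\left(W,a \right)} = -6 + a$
$\left(29402 - 32103\right) \left(U{\left(164,L{\left(15,-6 \right)} \right)} - 19064\right) = \left(29402 - 32103\right) \left(\sqrt{-59 - 12} - 19064\right) = - 2701 \left(\sqrt{-59 - 12} - 19064\right) = - 2701 \left(\sqrt{-71} - 19064\right) = - 2701 \left(i \sqrt{71} - 19064\right) = - 2701 \left(-19064 + i \sqrt{71}\right) = 51491864 - 2701 i \sqrt{71}$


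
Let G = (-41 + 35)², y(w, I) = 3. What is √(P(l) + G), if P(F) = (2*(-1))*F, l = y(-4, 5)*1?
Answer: √30 ≈ 5.4772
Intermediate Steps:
G = 36 (G = (-6)² = 36)
l = 3 (l = 3*1 = 3)
P(F) = -2*F
√(P(l) + G) = √(-2*3 + 36) = √(-6 + 36) = √30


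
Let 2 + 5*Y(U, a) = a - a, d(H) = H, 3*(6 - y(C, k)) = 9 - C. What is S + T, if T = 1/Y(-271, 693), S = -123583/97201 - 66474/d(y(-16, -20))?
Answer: 38762903447/1360814 ≈ 28485.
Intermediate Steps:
y(C, k) = 3 + C/3 (y(C, k) = 6 - (9 - C)/3 = 6 + (-3 + C/3) = 3 + C/3)
S = 19383152741/680407 (S = -123583/97201 - 66474/(3 + (⅓)*(-16)) = -123583*1/97201 - 66474/(3 - 16/3) = -123583/97201 - 66474/(-7/3) = -123583/97201 - 66474*(-3/7) = -123583/97201 + 199422/7 = 19383152741/680407 ≈ 28488.)
Y(U, a) = -⅖ (Y(U, a) = -⅖ + (a - a)/5 = -⅖ + (⅕)*0 = -⅖ + 0 = -⅖)
T = -5/2 (T = 1/(-⅖) = -5/2 ≈ -2.5000)
S + T = 19383152741/680407 - 5/2 = 38762903447/1360814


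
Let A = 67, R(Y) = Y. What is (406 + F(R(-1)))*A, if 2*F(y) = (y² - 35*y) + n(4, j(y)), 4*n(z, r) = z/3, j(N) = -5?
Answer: 170515/6 ≈ 28419.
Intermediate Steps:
n(z, r) = z/12 (n(z, r) = (z/3)/4 = z/12)
F(y) = ⅙ + y²/2 - 35*y/2 (F(y) = ((y² - 35*y) + (1/12)*4)/2 = ((y² - 35*y) + ⅓)/2 = (⅓ + y² - 35*y)/2 = ⅙ + y²/2 - 35*y/2)
(406 + F(R(-1)))*A = (406 + (⅙ + (½)*(-1)² - 35/2*(-1)))*67 = (406 + (⅙ + (½)*1 + 35/2))*67 = (406 + (⅙ + ½ + 35/2))*67 = (406 + 109/6)*67 = (2545/6)*67 = 170515/6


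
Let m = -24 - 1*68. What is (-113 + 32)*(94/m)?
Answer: 3807/46 ≈ 82.761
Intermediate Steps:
m = -92 (m = -24 - 68 = -92)
(-113 + 32)*(94/m) = (-113 + 32)*(94/(-92)) = -7614*(-1)/92 = -81*(-47/46) = 3807/46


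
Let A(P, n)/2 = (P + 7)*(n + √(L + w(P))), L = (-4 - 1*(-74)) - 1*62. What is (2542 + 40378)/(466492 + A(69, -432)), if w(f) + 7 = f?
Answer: 1075221110/10041341769 - 407740*√70/10041341769 ≈ 0.10674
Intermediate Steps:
w(f) = -7 + f
L = 8 (L = (-4 + 74) - 62 = 70 - 62 = 8)
A(P, n) = 2*(7 + P)*(n + √(1 + P)) (A(P, n) = 2*((P + 7)*(n + √(8 + (-7 + P)))) = 2*((7 + P)*(n + √(1 + P))) = 2*(7 + P)*(n + √(1 + P)))
(2542 + 40378)/(466492 + A(69, -432)) = (2542 + 40378)/(466492 + (14*(-432) + 14*√(1 + 69) + 2*69*(-432) + 2*69*√(1 + 69))) = 42920/(466492 + (-6048 + 14*√70 - 59616 + 2*69*√70)) = 42920/(466492 + (-6048 + 14*√70 - 59616 + 138*√70)) = 42920/(466492 + (-65664 + 152*√70)) = 42920/(400828 + 152*√70)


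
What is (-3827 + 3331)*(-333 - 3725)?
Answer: 2012768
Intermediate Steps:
(-3827 + 3331)*(-333 - 3725) = -496*(-4058) = 2012768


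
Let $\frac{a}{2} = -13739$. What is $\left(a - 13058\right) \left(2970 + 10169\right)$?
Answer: $-532602504$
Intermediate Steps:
$a = -27478$ ($a = 2 \left(-13739\right) = -27478$)
$\left(a - 13058\right) \left(2970 + 10169\right) = \left(-27478 - 13058\right) \left(2970 + 10169\right) = \left(-40536\right) 13139 = -532602504$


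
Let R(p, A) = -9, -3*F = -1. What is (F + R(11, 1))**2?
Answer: 676/9 ≈ 75.111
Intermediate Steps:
F = 1/3 (F = -1/3*(-1) = 1/3 ≈ 0.33333)
(F + R(11, 1))**2 = (1/3 - 9)**2 = (-26/3)**2 = 676/9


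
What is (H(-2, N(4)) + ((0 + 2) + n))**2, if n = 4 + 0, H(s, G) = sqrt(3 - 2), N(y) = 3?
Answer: 49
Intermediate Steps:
H(s, G) = 1 (H(s, G) = sqrt(1) = 1)
n = 4
(H(-2, N(4)) + ((0 + 2) + n))**2 = (1 + ((0 + 2) + 4))**2 = (1 + (2 + 4))**2 = (1 + 6)**2 = 7**2 = 49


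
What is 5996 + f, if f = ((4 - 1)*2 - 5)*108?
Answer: 6104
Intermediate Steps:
f = 108 (f = (3*2 - 5)*108 = (6 - 5)*108 = 1*108 = 108)
5996 + f = 5996 + 108 = 6104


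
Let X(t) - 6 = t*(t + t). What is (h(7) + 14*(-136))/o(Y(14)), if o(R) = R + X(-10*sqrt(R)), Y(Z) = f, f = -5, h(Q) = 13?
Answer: 1891/999 ≈ 1.8929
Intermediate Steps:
X(t) = 6 + 2*t**2 (X(t) = 6 + t*(t + t) = 6 + t*(2*t) = 6 + 2*t**2)
Y(Z) = -5
o(R) = 6 + 201*R (o(R) = R + (6 + 2*(-10*sqrt(R))**2) = R + (6 + 2*(100*R)) = R + (6 + 200*R) = 6 + 201*R)
(h(7) + 14*(-136))/o(Y(14)) = (13 + 14*(-136))/(6 + 201*(-5)) = (13 - 1904)/(6 - 1005) = -1891/(-999) = -1891*(-1/999) = 1891/999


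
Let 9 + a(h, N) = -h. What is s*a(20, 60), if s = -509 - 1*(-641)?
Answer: -3828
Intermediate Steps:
a(h, N) = -9 - h
s = 132 (s = -509 + 641 = 132)
s*a(20, 60) = 132*(-9 - 1*20) = 132*(-9 - 20) = 132*(-29) = -3828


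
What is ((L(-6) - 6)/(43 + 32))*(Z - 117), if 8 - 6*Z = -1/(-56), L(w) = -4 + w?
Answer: 2591/105 ≈ 24.676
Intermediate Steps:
Z = 149/112 (Z = 4/3 - (-1)/(6*(-56)) = 4/3 - (-1)*(-1)/(6*56) = 4/3 - ⅙*1/56 = 4/3 - 1/336 = 149/112 ≈ 1.3304)
((L(-6) - 6)/(43 + 32))*(Z - 117) = (((-4 - 6) - 6)/(43 + 32))*(149/112 - 117) = ((-10 - 6)/75)*(-12955/112) = -16*1/75*(-12955/112) = -16/75*(-12955/112) = 2591/105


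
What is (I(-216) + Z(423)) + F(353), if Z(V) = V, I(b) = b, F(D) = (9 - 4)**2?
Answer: 232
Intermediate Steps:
F(D) = 25 (F(D) = 5**2 = 25)
(I(-216) + Z(423)) + F(353) = (-216 + 423) + 25 = 207 + 25 = 232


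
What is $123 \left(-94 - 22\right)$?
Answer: $-14268$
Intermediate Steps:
$123 \left(-94 - 22\right) = 123 \left(-116\right) = -14268$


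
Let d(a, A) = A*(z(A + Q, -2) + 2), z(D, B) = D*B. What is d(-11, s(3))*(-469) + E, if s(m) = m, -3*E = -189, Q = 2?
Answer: 11319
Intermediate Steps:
E = 63 (E = -⅓*(-189) = 63)
z(D, B) = B*D
d(a, A) = A*(-2 - 2*A) (d(a, A) = A*(-2*(A + 2) + 2) = A*(-2*(2 + A) + 2) = A*((-4 - 2*A) + 2) = A*(-2 - 2*A))
d(-11, s(3))*(-469) + E = -2*3*(1 + 3)*(-469) + 63 = -2*3*4*(-469) + 63 = -24*(-469) + 63 = 11256 + 63 = 11319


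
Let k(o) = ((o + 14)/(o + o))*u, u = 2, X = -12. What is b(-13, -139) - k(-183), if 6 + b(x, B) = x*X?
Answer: 27281/183 ≈ 149.08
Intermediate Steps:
b(x, B) = -6 - 12*x (b(x, B) = -6 + x*(-12) = -6 - 12*x)
k(o) = (14 + o)/o (k(o) = ((o + 14)/(o + o))*2 = ((14 + o)/((2*o)))*2 = ((14 + o)*(1/(2*o)))*2 = ((14 + o)/(2*o))*2 = (14 + o)/o)
b(-13, -139) - k(-183) = (-6 - 12*(-13)) - (14 - 183)/(-183) = (-6 + 156) - (-1)*(-169)/183 = 150 - 1*169/183 = 150 - 169/183 = 27281/183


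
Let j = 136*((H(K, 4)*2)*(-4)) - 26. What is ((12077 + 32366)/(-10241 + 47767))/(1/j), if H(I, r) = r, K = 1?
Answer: -97285727/18763 ≈ -5185.0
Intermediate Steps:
j = -4378 (j = 136*((4*2)*(-4)) - 26 = 136*(8*(-4)) - 26 = 136*(-32) - 26 = -4352 - 26 = -4378)
((12077 + 32366)/(-10241 + 47767))/(1/j) = ((12077 + 32366)/(-10241 + 47767))/(1/(-4378)) = (44443/37526)/(-1/4378) = (44443*(1/37526))*(-4378) = (44443/37526)*(-4378) = -97285727/18763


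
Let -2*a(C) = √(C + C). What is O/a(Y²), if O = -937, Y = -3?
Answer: 937*√2/3 ≈ 441.71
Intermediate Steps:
a(C) = -√2*√C/2 (a(C) = -√(C + C)/2 = -√2*√C/2)
O/a(Y²) = -937*(-√2/3) = -(-937)*√2/3 = 937*√2/3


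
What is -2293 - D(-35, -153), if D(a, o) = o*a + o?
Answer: -7495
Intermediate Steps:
D(a, o) = o + a*o (D(a, o) = a*o + o = o + a*o)
-2293 - D(-35, -153) = -2293 - (-153)*(1 - 35) = -2293 - (-153)*(-34) = -2293 - 1*5202 = -2293 - 5202 = -7495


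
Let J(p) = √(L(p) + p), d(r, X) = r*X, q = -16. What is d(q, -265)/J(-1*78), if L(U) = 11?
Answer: -4240*I*√67/67 ≈ -518.0*I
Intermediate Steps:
d(r, X) = X*r
J(p) = √(11 + p)
d(q, -265)/J(-1*78) = (-265*(-16))/(√(11 - 1*78)) = 4240/(√(11 - 78)) = 4240/(√(-67)) = 4240/((I*√67)) = 4240*(-I*√67/67) = -4240*I*√67/67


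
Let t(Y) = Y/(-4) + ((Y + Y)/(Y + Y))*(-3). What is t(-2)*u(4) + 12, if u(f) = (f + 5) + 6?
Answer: -51/2 ≈ -25.500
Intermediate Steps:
u(f) = 11 + f (u(f) = (5 + f) + 6 = 11 + f)
t(Y) = -3 - Y/4 (t(Y) = Y*(-¼) + ((2*Y)/((2*Y)))*(-3) = -Y/4 + ((2*Y)*(1/(2*Y)))*(-3) = -Y/4 + 1*(-3) = -Y/4 - 3 = -3 - Y/4)
t(-2)*u(4) + 12 = (-3 - ¼*(-2))*(11 + 4) + 12 = (-3 + ½)*15 + 12 = -5/2*15 + 12 = -75/2 + 12 = -51/2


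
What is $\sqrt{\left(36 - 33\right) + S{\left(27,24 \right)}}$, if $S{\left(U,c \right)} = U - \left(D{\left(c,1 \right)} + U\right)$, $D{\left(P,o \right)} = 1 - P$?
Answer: $\sqrt{26} \approx 5.099$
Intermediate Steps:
$S{\left(U,c \right)} = -1 + c$ ($S{\left(U,c \right)} = U - \left(\left(1 - c\right) + U\right) = U - \left(1 + U - c\right) = -1 + c$)
$\sqrt{\left(36 - 33\right) + S{\left(27,24 \right)}} = \sqrt{\left(36 - 33\right) + \left(-1 + 24\right)} = \sqrt{\left(36 - 33\right) + 23} = \sqrt{3 + 23} = \sqrt{26}$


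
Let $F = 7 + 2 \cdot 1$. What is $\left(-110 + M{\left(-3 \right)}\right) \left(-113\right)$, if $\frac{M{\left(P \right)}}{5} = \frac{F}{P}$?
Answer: $14125$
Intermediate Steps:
$F = 9$ ($F = 7 + 2 = 9$)
$M{\left(P \right)} = \frac{45}{P}$ ($M{\left(P \right)} = 5 \frac{9}{P} = \frac{45}{P}$)
$\left(-110 + M{\left(-3 \right)}\right) \left(-113\right) = \left(-110 + \frac{45}{-3}\right) \left(-113\right) = \left(-110 + 45 \left(- \frac{1}{3}\right)\right) \left(-113\right) = \left(-110 - 15\right) \left(-113\right) = \left(-125\right) \left(-113\right) = 14125$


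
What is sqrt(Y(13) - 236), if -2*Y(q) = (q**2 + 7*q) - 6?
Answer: 11*I*sqrt(3) ≈ 19.053*I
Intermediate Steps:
Y(q) = 3 - 7*q/2 - q**2/2 (Y(q) = -((q**2 + 7*q) - 6)/2 = -(-6 + q**2 + 7*q)/2 = 3 - 7*q/2 - q**2/2)
sqrt(Y(13) - 236) = sqrt((3 - 7/2*13 - 1/2*13**2) - 236) = sqrt((3 - 91/2 - 1/2*169) - 236) = sqrt((3 - 91/2 - 169/2) - 236) = sqrt(-127 - 236) = sqrt(-363) = 11*I*sqrt(3)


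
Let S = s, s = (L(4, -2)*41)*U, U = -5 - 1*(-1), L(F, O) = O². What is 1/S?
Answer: -1/656 ≈ -0.0015244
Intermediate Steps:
U = -4 (U = -5 + 1 = -4)
s = -656 (s = ((-2)²*41)*(-4) = (4*41)*(-4) = 164*(-4) = -656)
S = -656
1/S = 1/(-656) = -1/656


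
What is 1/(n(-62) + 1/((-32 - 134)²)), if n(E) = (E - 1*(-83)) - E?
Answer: 27556/2287149 ≈ 0.012048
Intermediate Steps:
n(E) = 83 (n(E) = (E + 83) - E = (83 + E) - E = 83)
1/(n(-62) + 1/((-32 - 134)²)) = 1/(83 + 1/((-32 - 134)²)) = 1/(83 + 1/((-166)²)) = 1/(83 + 1/27556) = 1/(2287149/27556) = 27556/2287149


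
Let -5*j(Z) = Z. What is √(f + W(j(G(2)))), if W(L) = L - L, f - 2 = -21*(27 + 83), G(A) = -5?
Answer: 2*I*√577 ≈ 48.042*I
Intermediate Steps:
j(Z) = -Z/5
f = -2308 (f = 2 - 21*(27 + 83) = 2 - 21*110 = 2 - 2310 = -2308)
W(L) = 0
√(f + W(j(G(2)))) = √(-2308 + 0) = √(-2308) = 2*I*√577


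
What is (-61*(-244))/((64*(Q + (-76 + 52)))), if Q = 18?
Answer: -3721/96 ≈ -38.760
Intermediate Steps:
(-61*(-244))/((64*(Q + (-76 + 52)))) = (-61*(-244))/((64*(18 + (-76 + 52)))) = 14884/((64*(18 - 24))) = 14884/((64*(-6))) = 14884/(-384) = 14884*(-1/384) = -3721/96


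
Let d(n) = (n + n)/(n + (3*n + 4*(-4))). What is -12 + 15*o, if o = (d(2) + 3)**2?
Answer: 327/4 ≈ 81.750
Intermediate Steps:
d(n) = 2*n/(-16 + 4*n) (d(n) = (2*n)/(n + (3*n - 16)) = (2*n)/(n + (-16 + 3*n)) = (2*n)/(-16 + 4*n) = 2*n/(-16 + 4*n))
o = 25/4 (o = ((1/2)*2/(-4 + 2) + 3)**2 = ((1/2)*2/(-2) + 3)**2 = ((1/2)*2*(-1/2) + 3)**2 = (-1/2 + 3)**2 = (5/2)**2 = 25/4 ≈ 6.2500)
-12 + 15*o = -12 + 15*(25/4) = -12 + 375/4 = 327/4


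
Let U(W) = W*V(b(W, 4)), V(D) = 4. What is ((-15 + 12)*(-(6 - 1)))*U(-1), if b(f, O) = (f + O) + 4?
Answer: -60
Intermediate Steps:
b(f, O) = 4 + O + f (b(f, O) = (O + f) + 4 = 4 + O + f)
U(W) = 4*W (U(W) = W*4 = 4*W)
((-15 + 12)*(-(6 - 1)))*U(-1) = ((-15 + 12)*(-(6 - 1)))*(4*(-1)) = -(-3)*5*(-4) = -3*(-5)*(-4) = 15*(-4) = -60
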